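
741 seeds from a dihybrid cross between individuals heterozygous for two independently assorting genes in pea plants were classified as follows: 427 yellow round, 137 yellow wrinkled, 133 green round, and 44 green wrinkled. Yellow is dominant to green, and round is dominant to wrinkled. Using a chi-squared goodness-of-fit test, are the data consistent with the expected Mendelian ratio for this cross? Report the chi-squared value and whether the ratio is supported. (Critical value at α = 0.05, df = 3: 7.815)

0.645; consistent

A dihybrid F₂ with independent assortment and complete dominance at both loci gives a 9:3:3:1 phenotypic ratio.
Total ratio parts = 16. Expected numbers out of 741:
  yellow round: 741 × 9/16 = 416.8125
  yellow wrinkled: 741 × 3/16 = 138.9375
  green round: 741 × 3/16 = 138.9375
  green wrinkled: 741 × 1/16 = 46.3125
χ² = Σ (O − E)² / E
  yellow round: (427 − 416.8125)² / 416.8125 = 0.2490
  yellow wrinkled: (137 − 138.9375)² / 138.9375 = 0.0270
  green round: (133 − 138.9375)² / 138.9375 = 0.2537
  green wrinkled: (44 − 46.3125)² / 46.3125 = 0.1155
χ² = 0.2490 + 0.0270 + 0.2537 + 0.1155 = 0.6452 ≈ 0.645
Degrees of freedom = 4 − 1 = 3; critical value at α = 0.05 is 7.815.
Since 0.645 < 7.815, we fail to reject the null hypothesis — the data are consistent with the 9:3:3:1 ratio.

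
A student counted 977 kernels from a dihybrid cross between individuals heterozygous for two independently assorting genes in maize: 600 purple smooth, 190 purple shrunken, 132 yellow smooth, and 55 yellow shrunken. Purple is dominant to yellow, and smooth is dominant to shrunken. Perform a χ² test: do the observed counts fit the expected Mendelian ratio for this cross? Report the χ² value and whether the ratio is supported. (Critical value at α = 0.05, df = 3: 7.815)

A dihybrid F₂ with independent assortment and complete dominance at both loci gives a 9:3:3:1 phenotypic ratio.
Expected counts for N = 977 under a 9:3:3:1 ratio (total parts = 16):
  purple smooth: 977 × 9/16 = 549.5625
  purple shrunken: 977 × 3/16 = 183.1875
  yellow smooth: 977 × 3/16 = 183.1875
  yellow shrunken: 977 × 1/16 = 61.0625
χ² = Σ (O − E)² / E
  purple smooth: (600 − 549.5625)² / 549.5625 = 4.6290
  purple shrunken: (190 − 183.1875)² / 183.1875 = 0.2533
  yellow smooth: (132 − 183.1875)² / 183.1875 = 14.3032
  yellow shrunken: (55 − 61.0625)² / 61.0625 = 0.6019
χ² = 4.6290 + 0.2533 + 14.3032 + 0.6019 = 19.7874 ≈ 19.787
Degrees of freedom = 4 − 1 = 3; critical value at α = 0.05 is 7.815.
Since 19.787 > 7.815, we reject the null hypothesis — the data do not fit the 9:3:3:1 ratio.

19.787; not consistent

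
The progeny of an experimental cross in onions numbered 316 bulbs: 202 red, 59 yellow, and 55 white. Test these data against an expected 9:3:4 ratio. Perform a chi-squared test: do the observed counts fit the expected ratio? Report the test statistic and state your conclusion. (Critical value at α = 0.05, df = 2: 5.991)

10.601; not consistent

Under the 9:3:4 hypothesis (Σ ratio = 16, N = 316):
  red: 316 × 9/16 = 177.75
  yellow: 316 × 3/16 = 59.25
  white: 316 × 4/16 = 79
χ² = Σ (O − E)² / E
  red: (202 − 177.75)² / 177.75 = 3.3084
  yellow: (59 − 59.25)² / 59.25 = 0.0011
  white: (55 − 79)² / 79 = 7.2911
χ² = 3.3084 + 0.0011 + 7.2911 = 10.6006 ≈ 10.601
Degrees of freedom = 3 − 1 = 2; critical value at α = 0.05 is 5.991.
Since 10.601 > 5.991, we reject the null hypothesis — the data do not fit the 9:3:4 ratio.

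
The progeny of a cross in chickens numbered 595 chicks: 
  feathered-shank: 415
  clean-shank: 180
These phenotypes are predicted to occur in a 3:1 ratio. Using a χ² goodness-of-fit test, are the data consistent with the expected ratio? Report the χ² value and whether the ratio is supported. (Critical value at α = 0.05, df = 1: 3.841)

8.754; not consistent

Total ratio parts = 4. Expected numbers out of 595:
  feathered-shank: 595 × 3/4 = 446.25
  clean-shank: 595 × 1/4 = 148.75
χ² = Σ (O − E)² / E
  feathered-shank: (415 − 446.25)² / 446.25 = 2.1884
  clean-shank: (180 − 148.75)² / 148.75 = 6.5651
χ² = 2.1884 + 6.5651 = 8.7535 ≈ 8.754
Degrees of freedom = 2 − 1 = 1; critical value at α = 0.05 is 3.841.
Since 8.754 > 3.841, we reject the null hypothesis — the data do not fit the 3:1 ratio.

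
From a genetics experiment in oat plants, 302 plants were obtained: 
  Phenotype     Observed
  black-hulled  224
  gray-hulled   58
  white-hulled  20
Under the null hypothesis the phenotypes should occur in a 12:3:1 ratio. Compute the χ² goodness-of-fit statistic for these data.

0.128

The 12:3:1 ratio has 16 parts, so with N = 302 the expected counts are:
  black-hulled: 302 × 12/16 = 226.5
  gray-hulled: 302 × 3/16 = 56.625
  white-hulled: 302 × 1/16 = 18.875
χ² = Σ (O − E)² / E
  black-hulled: (224 − 226.5)² / 226.5 = 0.0276
  gray-hulled: (58 − 56.625)² / 56.625 = 0.0334
  white-hulled: (20 − 18.875)² / 18.875 = 0.0671
χ² = 0.0276 + 0.0334 + 0.0671 = 0.1281 ≈ 0.128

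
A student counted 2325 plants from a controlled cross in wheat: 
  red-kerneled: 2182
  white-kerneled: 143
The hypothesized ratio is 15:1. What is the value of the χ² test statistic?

0.039

Under the 15:1 hypothesis (Σ ratio = 16, N = 2325):
  red-kerneled: 2325 × 15/16 = 2179.6875
  white-kerneled: 2325 × 1/16 = 145.3125
χ² = Σ (O − E)² / E
  red-kerneled: (2182 − 2179.6875)² / 2179.6875 = 0.0025
  white-kerneled: (143 − 145.3125)² / 145.3125 = 0.0368
χ² = 0.0025 + 0.0368 = 0.0393 ≈ 0.039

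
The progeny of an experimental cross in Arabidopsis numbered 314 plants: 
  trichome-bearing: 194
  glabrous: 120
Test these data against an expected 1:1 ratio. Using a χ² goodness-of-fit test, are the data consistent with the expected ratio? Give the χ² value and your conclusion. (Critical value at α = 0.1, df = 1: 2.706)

Total ratio parts = 2. Expected numbers out of 314:
  trichome-bearing: 314 × 1/2 = 157
  glabrous: 314 × 1/2 = 157
χ² = Σ (O − E)² / E
  trichome-bearing: (194 − 157)² / 157 = 8.7197
  glabrous: (120 − 157)² / 157 = 8.7197
χ² = 8.7197 + 8.7197 = 17.4394 ≈ 17.439
Degrees of freedom = 2 − 1 = 1; critical value at α = 0.1 is 2.706.
Since 17.439 > 2.706, we reject the null hypothesis — the data do not fit the 1:1 ratio.

17.439; not consistent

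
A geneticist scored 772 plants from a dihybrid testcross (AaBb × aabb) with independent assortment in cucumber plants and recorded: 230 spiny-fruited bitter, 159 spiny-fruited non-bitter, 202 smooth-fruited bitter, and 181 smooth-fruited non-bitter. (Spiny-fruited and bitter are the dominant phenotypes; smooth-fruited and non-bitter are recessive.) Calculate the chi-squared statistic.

14.249

A dihybrid testcross with independent assortment gives a 1:1:1:1 ratio.
Expected counts for N = 772 under a 1:1:1:1 ratio (total parts = 4):
  spiny-fruited bitter: 772 × 1/4 = 193
  spiny-fruited non-bitter: 772 × 1/4 = 193
  smooth-fruited bitter: 772 × 1/4 = 193
  smooth-fruited non-bitter: 772 × 1/4 = 193
χ² = Σ (O − E)² / E
  spiny-fruited bitter: (230 − 193)² / 193 = 7.0933
  spiny-fruited non-bitter: (159 − 193)² / 193 = 5.9896
  smooth-fruited bitter: (202 − 193)² / 193 = 0.4197
  smooth-fruited non-bitter: (181 − 193)² / 193 = 0.7461
χ² = 7.0933 + 5.9896 + 0.4197 + 0.7461 = 14.2487 ≈ 14.249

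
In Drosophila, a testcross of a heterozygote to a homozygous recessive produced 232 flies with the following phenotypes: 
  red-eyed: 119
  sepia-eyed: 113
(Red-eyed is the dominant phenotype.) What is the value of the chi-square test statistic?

0.155

A testcross of a heterozygote (Aa × aa) gives a 1:1 phenotypic ratio.
Total ratio parts = 2. Expected numbers out of 232:
  red-eyed: 232 × 1/2 = 116
  sepia-eyed: 232 × 1/2 = 116
χ² = Σ (O − E)² / E
  red-eyed: (119 − 116)² / 116 = 0.0776
  sepia-eyed: (113 − 116)² / 116 = 0.0776
χ² = 0.0776 + 0.0776 = 0.1552 ≈ 0.155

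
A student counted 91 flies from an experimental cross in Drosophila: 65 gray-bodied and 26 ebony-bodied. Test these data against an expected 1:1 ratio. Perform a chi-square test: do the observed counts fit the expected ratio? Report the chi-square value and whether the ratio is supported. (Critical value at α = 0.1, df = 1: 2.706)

16.714; not consistent

Under the 1:1 hypothesis (Σ ratio = 2, N = 91):
  gray-bodied: 91 × 1/2 = 45.5
  ebony-bodied: 91 × 1/2 = 45.5
χ² = Σ (O − E)² / E
  gray-bodied: (65 − 45.5)² / 45.5 = 8.3571
  ebony-bodied: (26 − 45.5)² / 45.5 = 8.3571
χ² = 8.3571 + 8.3571 = 16.7142 ≈ 16.714
Degrees of freedom = 2 − 1 = 1; critical value at α = 0.1 is 2.706.
Since 16.714 > 2.706, we reject the null hypothesis — the data do not fit the 1:1 ratio.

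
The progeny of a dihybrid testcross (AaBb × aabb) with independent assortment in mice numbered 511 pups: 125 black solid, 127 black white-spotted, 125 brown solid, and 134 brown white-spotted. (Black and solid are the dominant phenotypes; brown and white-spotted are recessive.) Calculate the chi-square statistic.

0.429

A dihybrid testcross with independent assortment gives a 1:1:1:1 ratio.
Under the 1:1:1:1 hypothesis (Σ ratio = 4, N = 511):
  black solid: 511 × 1/4 = 127.75
  black white-spotted: 511 × 1/4 = 127.75
  brown solid: 511 × 1/4 = 127.75
  brown white-spotted: 511 × 1/4 = 127.75
χ² = Σ (O − E)² / E
  black solid: (125 − 127.75)² / 127.75 = 0.0592
  black white-spotted: (127 − 127.75)² / 127.75 = 0.0044
  brown solid: (125 − 127.75)² / 127.75 = 0.0592
  brown white-spotted: (134 − 127.75)² / 127.75 = 0.3058
χ² = 0.0592 + 0.0044 + 0.0592 + 0.3058 = 0.4286 ≈ 0.429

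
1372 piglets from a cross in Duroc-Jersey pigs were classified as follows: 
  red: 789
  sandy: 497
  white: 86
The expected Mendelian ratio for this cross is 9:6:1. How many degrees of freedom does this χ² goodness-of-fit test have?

2

A goodness-of-fit test with 3 phenotype classes has df = 3 − 1 = 2.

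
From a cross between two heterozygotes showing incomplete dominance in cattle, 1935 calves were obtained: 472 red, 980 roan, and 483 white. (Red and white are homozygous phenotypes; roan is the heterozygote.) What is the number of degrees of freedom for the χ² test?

2

With incomplete dominance, a heterozygote × heterozygote cross gives a 1:2:1 phenotypic ratio.
A goodness-of-fit test with 3 phenotype classes has df = 3 − 1 = 2.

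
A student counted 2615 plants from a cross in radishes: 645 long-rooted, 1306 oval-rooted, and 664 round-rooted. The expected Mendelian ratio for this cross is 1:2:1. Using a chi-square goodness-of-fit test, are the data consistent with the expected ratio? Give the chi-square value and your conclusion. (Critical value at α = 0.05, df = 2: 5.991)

0.280; consistent

Expected counts for N = 2615 under a 1:2:1 ratio (total parts = 4):
  long-rooted: 2615 × 1/4 = 653.75
  oval-rooted: 2615 × 2/4 = 1307.5
  round-rooted: 2615 × 1/4 = 653.75
χ² = Σ (O − E)² / E
  long-rooted: (645 − 653.75)² / 653.75 = 0.1171
  oval-rooted: (1306 − 1307.5)² / 1307.5 = 0.0017
  round-rooted: (664 − 653.75)² / 653.75 = 0.1607
χ² = 0.1171 + 0.0017 + 0.1607 = 0.2795 ≈ 0.280
Degrees of freedom = 3 − 1 = 2; critical value at α = 0.05 is 5.991.
Since 0.280 < 5.991, we fail to reject the null hypothesis — the data are consistent with the 1:2:1 ratio.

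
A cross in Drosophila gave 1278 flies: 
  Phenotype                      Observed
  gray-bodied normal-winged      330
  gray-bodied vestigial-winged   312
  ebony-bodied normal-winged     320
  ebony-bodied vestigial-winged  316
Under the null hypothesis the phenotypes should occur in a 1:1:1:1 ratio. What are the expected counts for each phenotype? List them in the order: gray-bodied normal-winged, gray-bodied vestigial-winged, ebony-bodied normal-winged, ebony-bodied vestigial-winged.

319.5, 319.5, 319.5, 319.5

Expected counts for N = 1278 under a 1:1:1:1 ratio (total parts = 4):
  gray-bodied normal-winged: 1278 × 1/4 = 319.5
  gray-bodied vestigial-winged: 1278 × 1/4 = 319.5
  ebony-bodied normal-winged: 1278 × 1/4 = 319.5
  ebony-bodied vestigial-winged: 1278 × 1/4 = 319.5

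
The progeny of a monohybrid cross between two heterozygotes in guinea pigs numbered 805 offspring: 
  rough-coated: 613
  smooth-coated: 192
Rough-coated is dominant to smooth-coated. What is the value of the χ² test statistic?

For a monohybrid cross between heterozygotes with complete dominance, the expected phenotypic ratio is 3:1.
Expected counts for N = 805 under a 3:1 ratio (total parts = 4):
  rough-coated: 805 × 3/4 = 603.75
  smooth-coated: 805 × 1/4 = 201.25
χ² = Σ (O − E)² / E
  rough-coated: (613 − 603.75)² / 603.75 = 0.1417
  smooth-coated: (192 − 201.25)² / 201.25 = 0.4252
χ² = 0.1417 + 0.4252 = 0.5669 ≈ 0.567

0.567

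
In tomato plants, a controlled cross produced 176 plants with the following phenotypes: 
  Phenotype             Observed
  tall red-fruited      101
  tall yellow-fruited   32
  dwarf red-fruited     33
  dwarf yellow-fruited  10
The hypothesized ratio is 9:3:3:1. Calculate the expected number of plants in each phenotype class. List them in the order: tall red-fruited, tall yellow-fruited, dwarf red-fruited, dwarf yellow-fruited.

Under the 9:3:3:1 hypothesis (Σ ratio = 16, N = 176):
  tall red-fruited: 176 × 9/16 = 99
  tall yellow-fruited: 176 × 3/16 = 33
  dwarf red-fruited: 176 × 3/16 = 33
  dwarf yellow-fruited: 176 × 1/16 = 11

99, 33, 33, 11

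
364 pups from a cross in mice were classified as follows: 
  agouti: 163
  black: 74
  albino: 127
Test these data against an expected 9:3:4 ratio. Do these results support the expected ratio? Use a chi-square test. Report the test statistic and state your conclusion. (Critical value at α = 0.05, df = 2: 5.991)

Under the 9:3:4 hypothesis (Σ ratio = 16, N = 364):
  agouti: 364 × 9/16 = 204.75
  black: 364 × 3/16 = 68.25
  albino: 364 × 4/16 = 91
χ² = Σ (O − E)² / E
  agouti: (163 − 204.75)² / 204.75 = 8.5131
  black: (74 − 68.25)² / 68.25 = 0.4844
  albino: (127 − 91)² / 91 = 14.2418
χ² = 8.5131 + 0.4844 + 14.2418 = 23.2393 ≈ 23.239
Degrees of freedom = 3 − 1 = 2; critical value at α = 0.05 is 5.991.
Since 23.239 > 5.991, we reject the null hypothesis — the data do not fit the 9:3:4 ratio.

23.239; not consistent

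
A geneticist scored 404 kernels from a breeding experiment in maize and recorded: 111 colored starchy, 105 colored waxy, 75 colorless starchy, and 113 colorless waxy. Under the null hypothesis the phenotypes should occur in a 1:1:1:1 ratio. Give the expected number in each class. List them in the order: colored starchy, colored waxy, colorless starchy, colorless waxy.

Under the 1:1:1:1 hypothesis (Σ ratio = 4, N = 404):
  colored starchy: 404 × 1/4 = 101
  colored waxy: 404 × 1/4 = 101
  colorless starchy: 404 × 1/4 = 101
  colorless waxy: 404 × 1/4 = 101

101, 101, 101, 101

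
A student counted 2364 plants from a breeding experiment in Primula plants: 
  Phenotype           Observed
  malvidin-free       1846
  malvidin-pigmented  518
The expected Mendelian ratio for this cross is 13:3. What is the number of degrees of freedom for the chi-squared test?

1

A goodness-of-fit test with 2 phenotype classes has df = 2 − 1 = 1.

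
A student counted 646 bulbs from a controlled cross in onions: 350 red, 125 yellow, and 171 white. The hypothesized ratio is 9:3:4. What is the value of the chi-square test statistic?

1.175

Expected counts for N = 646 under a 9:3:4 ratio (total parts = 16):
  red: 646 × 9/16 = 363.375
  yellow: 646 × 3/16 = 121.125
  white: 646 × 4/16 = 161.5
χ² = Σ (O − E)² / E
  red: (350 − 363.375)² / 363.375 = 0.4923
  yellow: (125 − 121.125)² / 121.125 = 0.1240
  white: (171 − 161.5)² / 161.5 = 0.5588
χ² = 0.4923 + 0.1240 + 0.5588 = 1.1751 ≈ 1.175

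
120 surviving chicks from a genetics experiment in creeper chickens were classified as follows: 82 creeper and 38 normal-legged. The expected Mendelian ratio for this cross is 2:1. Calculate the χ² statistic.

0.150

Expected counts for N = 120 under a 2:1 ratio (total parts = 3):
  creeper: 120 × 2/3 = 80
  normal-legged: 120 × 1/3 = 40
χ² = Σ (O − E)² / E
  creeper: (82 − 80)² / 80 = 0.0500
  normal-legged: (38 − 40)² / 40 = 0.1000
χ² = 0.0500 + 0.1000 = 0.150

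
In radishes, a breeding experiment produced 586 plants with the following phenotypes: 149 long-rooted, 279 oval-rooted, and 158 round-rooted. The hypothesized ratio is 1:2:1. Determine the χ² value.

1.614

The 1:2:1 ratio has 4 parts, so with N = 586 the expected counts are:
  long-rooted: 586 × 1/4 = 146.5
  oval-rooted: 586 × 2/4 = 293
  round-rooted: 586 × 1/4 = 146.5
χ² = Σ (O − E)² / E
  long-rooted: (149 − 146.5)² / 146.5 = 0.0427
  oval-rooted: (279 − 293)² / 293 = 0.6689
  round-rooted: (158 − 146.5)² / 146.5 = 0.9027
χ² = 0.0427 + 0.6689 + 0.9027 = 1.6143 ≈ 1.614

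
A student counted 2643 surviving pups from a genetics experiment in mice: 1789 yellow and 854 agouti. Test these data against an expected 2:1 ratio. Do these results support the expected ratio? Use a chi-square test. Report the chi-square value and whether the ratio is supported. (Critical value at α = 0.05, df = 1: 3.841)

Under the 2:1 hypothesis (Σ ratio = 3, N = 2643):
  yellow: 2643 × 2/3 = 1762
  agouti: 2643 × 1/3 = 881
χ² = Σ (O − E)² / E
  yellow: (1789 − 1762)² / 1762 = 0.4137
  agouti: (854 − 881)² / 881 = 0.8275
χ² = 0.4137 + 0.8275 = 1.2412 ≈ 1.241
Degrees of freedom = 2 − 1 = 1; critical value at α = 0.05 is 3.841.
Since 1.241 < 3.841, we fail to reject the null hypothesis — the data are consistent with the 2:1 ratio.

1.241; consistent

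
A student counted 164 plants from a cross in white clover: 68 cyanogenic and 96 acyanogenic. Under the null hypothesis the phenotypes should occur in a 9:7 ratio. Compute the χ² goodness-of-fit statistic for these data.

Expected counts for N = 164 under a 9:7 ratio (total parts = 16):
  cyanogenic: 164 × 9/16 = 92.25
  acyanogenic: 164 × 7/16 = 71.75
χ² = Σ (O − E)² / E
  cyanogenic: (68 − 92.25)² / 92.25 = 6.3747
  acyanogenic: (96 − 71.75)² / 71.75 = 8.1960
χ² = 6.3747 + 8.1960 = 14.5707 ≈ 14.571

14.571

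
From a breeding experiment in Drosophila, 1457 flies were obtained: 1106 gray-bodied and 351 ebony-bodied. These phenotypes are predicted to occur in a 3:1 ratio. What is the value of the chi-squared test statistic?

Expected counts for N = 1457 under a 3:1 ratio (total parts = 4):
  gray-bodied: 1457 × 3/4 = 1092.75
  ebony-bodied: 1457 × 1/4 = 364.25
χ² = Σ (O − E)² / E
  gray-bodied: (1106 − 1092.75)² / 1092.75 = 0.1607
  ebony-bodied: (351 − 364.25)² / 364.25 = 0.4820
χ² = 0.1607 + 0.4820 = 0.6427 ≈ 0.643

0.643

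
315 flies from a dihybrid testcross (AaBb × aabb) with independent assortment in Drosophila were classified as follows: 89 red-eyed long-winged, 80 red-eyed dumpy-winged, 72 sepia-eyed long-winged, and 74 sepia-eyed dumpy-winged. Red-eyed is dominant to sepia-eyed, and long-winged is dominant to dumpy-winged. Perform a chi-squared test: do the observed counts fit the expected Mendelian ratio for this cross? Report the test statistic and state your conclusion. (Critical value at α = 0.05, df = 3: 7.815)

A dihybrid testcross with independent assortment gives a 1:1:1:1 ratio.
Expected counts for N = 315 under a 1:1:1:1 ratio (total parts = 4):
  red-eyed long-winged: 315 × 1/4 = 78.75
  red-eyed dumpy-winged: 315 × 1/4 = 78.75
  sepia-eyed long-winged: 315 × 1/4 = 78.75
  sepia-eyed dumpy-winged: 315 × 1/4 = 78.75
χ² = Σ (O − E)² / E
  red-eyed long-winged: (89 − 78.75)² / 78.75 = 1.3341
  red-eyed dumpy-winged: (80 − 78.75)² / 78.75 = 0.0198
  sepia-eyed long-winged: (72 − 78.75)² / 78.75 = 0.5786
  sepia-eyed dumpy-winged: (74 − 78.75)² / 78.75 = 0.2865
χ² = 1.3341 + 0.0198 + 0.5786 + 0.2865 = 2.219
Degrees of freedom = 4 − 1 = 3; critical value at α = 0.05 is 7.815.
Since 2.219 < 7.815, we fail to reject the null hypothesis — the data are consistent with the 1:1:1:1 ratio.

2.219; consistent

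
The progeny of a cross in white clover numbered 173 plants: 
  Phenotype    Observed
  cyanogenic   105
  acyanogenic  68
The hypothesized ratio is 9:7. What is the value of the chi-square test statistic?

Under the 9:7 hypothesis (Σ ratio = 16, N = 173):
  cyanogenic: 173 × 9/16 = 97.3125
  acyanogenic: 173 × 7/16 = 75.6875
χ² = Σ (O − E)² / E
  cyanogenic: (105 − 97.3125)² / 97.3125 = 0.6073
  acyanogenic: (68 − 75.6875)² / 75.6875 = 0.7808
χ² = 0.6073 + 0.7808 = 1.3881 ≈ 1.388

1.388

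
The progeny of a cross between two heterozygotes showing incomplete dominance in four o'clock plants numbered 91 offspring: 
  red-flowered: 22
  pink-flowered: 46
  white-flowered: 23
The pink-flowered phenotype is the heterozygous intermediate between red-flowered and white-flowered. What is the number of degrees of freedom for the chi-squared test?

2

With incomplete dominance, a heterozygote × heterozygote cross gives a 1:2:1 phenotypic ratio.
A goodness-of-fit test with 3 phenotype classes has df = 3 − 1 = 2.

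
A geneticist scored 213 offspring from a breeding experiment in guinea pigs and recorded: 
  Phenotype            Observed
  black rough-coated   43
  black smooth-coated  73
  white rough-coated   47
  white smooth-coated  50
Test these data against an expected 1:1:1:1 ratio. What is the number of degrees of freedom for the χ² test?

A goodness-of-fit test with 4 phenotype classes has df = 4 − 1 = 3.

3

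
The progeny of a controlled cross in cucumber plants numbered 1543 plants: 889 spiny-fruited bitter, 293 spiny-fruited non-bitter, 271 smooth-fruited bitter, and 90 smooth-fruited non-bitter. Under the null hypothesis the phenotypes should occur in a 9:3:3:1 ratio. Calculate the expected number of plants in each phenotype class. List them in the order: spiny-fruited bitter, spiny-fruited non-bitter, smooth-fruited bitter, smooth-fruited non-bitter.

Under the 9:3:3:1 hypothesis (Σ ratio = 16, N = 1543):
  spiny-fruited bitter: 1543 × 9/16 = 867.9375
  spiny-fruited non-bitter: 1543 × 3/16 = 289.3125
  smooth-fruited bitter: 1543 × 3/16 = 289.3125
  smooth-fruited non-bitter: 1543 × 1/16 = 96.4375

867.9375, 289.3125, 289.3125, 96.4375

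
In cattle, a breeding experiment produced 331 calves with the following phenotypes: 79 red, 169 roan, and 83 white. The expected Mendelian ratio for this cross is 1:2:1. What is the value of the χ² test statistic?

Total ratio parts = 4. Expected numbers out of 331:
  red: 331 × 1/4 = 82.75
  roan: 331 × 2/4 = 165.5
  white: 331 × 1/4 = 82.75
χ² = Σ (O − E)² / E
  red: (79 − 82.75)² / 82.75 = 0.1699
  roan: (169 − 165.5)² / 165.5 = 0.0740
  white: (83 − 82.75)² / 82.75 = 0.0008
χ² = 0.1699 + 0.0740 + 0.0008 = 0.2447 ≈ 0.245

0.245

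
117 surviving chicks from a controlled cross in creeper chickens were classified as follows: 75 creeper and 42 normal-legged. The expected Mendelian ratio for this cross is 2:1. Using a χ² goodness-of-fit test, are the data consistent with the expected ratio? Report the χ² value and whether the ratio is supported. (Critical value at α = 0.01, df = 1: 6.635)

The 2:1 ratio has 3 parts, so with N = 117 the expected counts are:
  creeper: 117 × 2/3 = 78
  normal-legged: 117 × 1/3 = 39
χ² = Σ (O − E)² / E
  creeper: (75 − 78)² / 78 = 0.1154
  normal-legged: (42 − 39)² / 39 = 0.2308
χ² = 0.1154 + 0.2308 = 0.3462 ≈ 0.346
Degrees of freedom = 2 − 1 = 1; critical value at α = 0.01 is 6.635.
Since 0.346 < 6.635, we fail to reject the null hypothesis — the data are consistent with the 2:1 ratio.

0.346; consistent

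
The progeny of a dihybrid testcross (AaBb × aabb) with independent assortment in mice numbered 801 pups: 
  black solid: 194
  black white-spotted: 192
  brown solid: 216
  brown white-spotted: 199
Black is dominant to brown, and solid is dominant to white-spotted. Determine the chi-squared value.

A dihybrid testcross with independent assortment gives a 1:1:1:1 ratio.
Total ratio parts = 4. Expected numbers out of 801:
  black solid: 801 × 1/4 = 200.25
  black white-spotted: 801 × 1/4 = 200.25
  brown solid: 801 × 1/4 = 200.25
  brown white-spotted: 801 × 1/4 = 200.25
χ² = Σ (O − E)² / E
  black solid: (194 − 200.25)² / 200.25 = 0.1951
  black white-spotted: (192 − 200.25)² / 200.25 = 0.3399
  brown solid: (216 − 200.25)² / 200.25 = 1.2388
  brown white-spotted: (199 − 200.25)² / 200.25 = 0.0078
χ² = 0.1951 + 0.3399 + 1.2388 + 0.0078 = 1.7816 ≈ 1.782

1.782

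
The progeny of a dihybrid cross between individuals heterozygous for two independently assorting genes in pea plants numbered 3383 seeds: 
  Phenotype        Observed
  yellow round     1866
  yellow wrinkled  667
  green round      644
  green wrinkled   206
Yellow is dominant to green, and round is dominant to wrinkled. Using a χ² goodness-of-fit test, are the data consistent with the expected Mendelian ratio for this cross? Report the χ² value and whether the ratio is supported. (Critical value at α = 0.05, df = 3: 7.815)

2.689; consistent

A dihybrid F₂ with independent assortment and complete dominance at both loci gives a 9:3:3:1 phenotypic ratio.
Expected counts for N = 3383 under a 9:3:3:1 ratio (total parts = 16):
  yellow round: 3383 × 9/16 = 1902.9375
  yellow wrinkled: 3383 × 3/16 = 634.3125
  green round: 3383 × 3/16 = 634.3125
  green wrinkled: 3383 × 1/16 = 211.4375
χ² = Σ (O − E)² / E
  yellow round: (1866 − 1902.9375)² / 1902.9375 = 0.7170
  yellow wrinkled: (667 − 634.3125)² / 634.3125 = 1.6845
  green round: (644 − 634.3125)² / 634.3125 = 0.1480
  green wrinkled: (206 − 211.4375)² / 211.4375 = 0.1398
χ² = 0.7170 + 1.6845 + 0.1480 + 0.1398 = 2.6893 ≈ 2.689
Degrees of freedom = 4 − 1 = 3; critical value at α = 0.05 is 7.815.
Since 2.689 < 7.815, we fail to reject the null hypothesis — the data are consistent with the 9:3:3:1 ratio.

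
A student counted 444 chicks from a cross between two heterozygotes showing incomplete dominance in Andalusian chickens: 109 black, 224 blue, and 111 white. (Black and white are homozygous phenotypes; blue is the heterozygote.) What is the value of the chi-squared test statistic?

With incomplete dominance, a heterozygote × heterozygote cross gives a 1:2:1 phenotypic ratio.
Expected counts for N = 444 under a 1:2:1 ratio (total parts = 4):
  black: 444 × 1/4 = 111
  blue: 444 × 2/4 = 222
  white: 444 × 1/4 = 111
χ² = Σ (O − E)² / E
  black: (109 − 111)² / 111 = 0.0360
  blue: (224 − 222)² / 222 = 0.0180
  white: (111 − 111)² / 111 = 0.0000
χ² = 0.0360 + 0.0180 + 0.0000 = 0.054

0.054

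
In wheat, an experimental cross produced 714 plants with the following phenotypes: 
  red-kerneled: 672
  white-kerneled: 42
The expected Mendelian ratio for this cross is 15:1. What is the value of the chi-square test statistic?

Expected counts for N = 714 under a 15:1 ratio (total parts = 16):
  red-kerneled: 714 × 15/16 = 669.375
  white-kerneled: 714 × 1/16 = 44.625
χ² = Σ (O − E)² / E
  red-kerneled: (672 − 669.375)² / 669.375 = 0.0103
  white-kerneled: (42 − 44.625)² / 44.625 = 0.1544
χ² = 0.0103 + 0.1544 = 0.1647 ≈ 0.165

0.165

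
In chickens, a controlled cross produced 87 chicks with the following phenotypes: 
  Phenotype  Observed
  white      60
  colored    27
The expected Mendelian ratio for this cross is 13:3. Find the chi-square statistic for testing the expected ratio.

8.618

Expected counts for N = 87 under a 13:3 ratio (total parts = 16):
  white: 87 × 13/16 = 70.6875
  colored: 87 × 3/16 = 16.3125
χ² = Σ (O − E)² / E
  white: (60 − 70.6875)² / 70.6875 = 1.6159
  colored: (27 − 16.3125)² / 16.3125 = 7.0022
χ² = 1.6159 + 7.0022 = 8.6181 ≈ 8.618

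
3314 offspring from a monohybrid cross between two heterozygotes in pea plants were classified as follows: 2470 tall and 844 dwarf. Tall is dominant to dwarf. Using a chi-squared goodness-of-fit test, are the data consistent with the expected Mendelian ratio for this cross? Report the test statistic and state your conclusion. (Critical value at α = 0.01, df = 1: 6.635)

0.387; consistent

For a monohybrid cross between heterozygotes with complete dominance, the expected phenotypic ratio is 3:1.
Under the 3:1 hypothesis (Σ ratio = 4, N = 3314):
  tall: 3314 × 3/4 = 2485.5
  dwarf: 3314 × 1/4 = 828.5
χ² = Σ (O − E)² / E
  tall: (2470 − 2485.5)² / 2485.5 = 0.0967
  dwarf: (844 − 828.5)² / 828.5 = 0.2900
χ² = 0.0967 + 0.2900 = 0.3867 ≈ 0.387
Degrees of freedom = 2 − 1 = 1; critical value at α = 0.01 is 6.635.
Since 0.387 < 6.635, we fail to reject the null hypothesis — the data are consistent with the 3:1 ratio.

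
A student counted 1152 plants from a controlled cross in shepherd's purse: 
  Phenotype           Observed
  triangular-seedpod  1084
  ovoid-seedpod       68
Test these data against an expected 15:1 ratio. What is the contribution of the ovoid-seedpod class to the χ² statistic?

0.222

Under the 15:1 hypothesis (Σ ratio = 16, N = 1152):
  triangular-seedpod: 1152 × 15/16 = 1080
  ovoid-seedpod: 1152 × 1/16 = 72
Contribution of ovoid-seedpod: (68 − 72)² / 72 = 0.2222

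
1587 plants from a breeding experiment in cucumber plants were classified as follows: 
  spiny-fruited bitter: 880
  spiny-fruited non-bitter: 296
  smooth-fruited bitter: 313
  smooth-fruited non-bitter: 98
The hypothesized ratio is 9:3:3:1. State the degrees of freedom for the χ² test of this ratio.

3

A goodness-of-fit test with 4 phenotype classes has df = 4 − 1 = 3.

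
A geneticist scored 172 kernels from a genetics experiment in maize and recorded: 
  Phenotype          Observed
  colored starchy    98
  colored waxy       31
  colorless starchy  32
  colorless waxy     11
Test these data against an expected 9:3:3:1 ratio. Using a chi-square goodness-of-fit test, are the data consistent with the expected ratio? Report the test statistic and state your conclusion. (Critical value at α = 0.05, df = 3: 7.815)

Under the 9:3:3:1 hypothesis (Σ ratio = 16, N = 172):
  colored starchy: 172 × 9/16 = 96.75
  colored waxy: 172 × 3/16 = 32.25
  colorless starchy: 172 × 3/16 = 32.25
  colorless waxy: 172 × 1/16 = 10.75
χ² = Σ (O − E)² / E
  colored starchy: (98 − 96.75)² / 96.75 = 0.0161
  colored waxy: (31 − 32.25)² / 32.25 = 0.0484
  colorless starchy: (32 − 32.25)² / 32.25 = 0.0019
  colorless waxy: (11 − 10.75)² / 10.75 = 0.0058
χ² = 0.0161 + 0.0484 + 0.0019 + 0.0058 = 0.0722 ≈ 0.072
Degrees of freedom = 4 − 1 = 3; critical value at α = 0.05 is 7.815.
Since 0.072 < 7.815, we fail to reject the null hypothesis — the data are consistent with the 9:3:3:1 ratio.

0.072; consistent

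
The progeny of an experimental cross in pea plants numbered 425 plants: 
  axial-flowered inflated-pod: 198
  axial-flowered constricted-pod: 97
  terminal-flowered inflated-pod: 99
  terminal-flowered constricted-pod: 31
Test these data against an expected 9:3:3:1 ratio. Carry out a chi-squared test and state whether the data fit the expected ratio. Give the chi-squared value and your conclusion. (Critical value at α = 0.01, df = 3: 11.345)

16.236; not consistent

Under the 9:3:3:1 hypothesis (Σ ratio = 16, N = 425):
  axial-flowered inflated-pod: 425 × 9/16 = 239.0625
  axial-flowered constricted-pod: 425 × 3/16 = 79.6875
  terminal-flowered inflated-pod: 425 × 3/16 = 79.6875
  terminal-flowered constricted-pod: 425 × 1/16 = 26.5625
χ² = Σ (O − E)² / E
  axial-flowered inflated-pod: (198 − 239.0625)² / 239.0625 = 7.0531
  axial-flowered constricted-pod: (97 − 79.6875)² / 79.6875 = 3.7612
  terminal-flowered inflated-pod: (99 − 79.6875)² / 79.6875 = 4.6804
  terminal-flowered constricted-pod: (31 − 26.5625)² / 26.5625 = 0.7413
χ² = 7.0531 + 3.7612 + 4.6804 + 0.7413 = 16.236
Degrees of freedom = 4 − 1 = 3; critical value at α = 0.01 is 11.345.
Since 16.236 > 11.345, we reject the null hypothesis — the data do not fit the 9:3:3:1 ratio.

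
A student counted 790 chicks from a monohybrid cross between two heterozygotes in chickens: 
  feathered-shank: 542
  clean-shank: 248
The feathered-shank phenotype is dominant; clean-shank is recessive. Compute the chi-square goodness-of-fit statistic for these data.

For a monohybrid cross between heterozygotes with complete dominance, the expected phenotypic ratio is 3:1.
The 3:1 ratio has 4 parts, so with N = 790 the expected counts are:
  feathered-shank: 790 × 3/4 = 592.5
  clean-shank: 790 × 1/4 = 197.5
χ² = Σ (O − E)² / E
  feathered-shank: (542 − 592.5)² / 592.5 = 4.3042
  clean-shank: (248 − 197.5)² / 197.5 = 12.9127
χ² = 4.3042 + 12.9127 = 17.2169 ≈ 17.217

17.217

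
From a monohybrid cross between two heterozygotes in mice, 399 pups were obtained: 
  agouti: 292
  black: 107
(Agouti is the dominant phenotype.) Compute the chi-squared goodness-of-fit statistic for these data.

0.703

For a monohybrid cross between heterozygotes with complete dominance, the expected phenotypic ratio is 3:1.
The 3:1 ratio has 4 parts, so with N = 399 the expected counts are:
  agouti: 399 × 3/4 = 299.25
  black: 399 × 1/4 = 99.75
χ² = Σ (O − E)² / E
  agouti: (292 − 299.25)² / 299.25 = 0.1756
  black: (107 − 99.75)² / 99.75 = 0.5269
χ² = 0.1756 + 0.5269 = 0.7025 ≈ 0.703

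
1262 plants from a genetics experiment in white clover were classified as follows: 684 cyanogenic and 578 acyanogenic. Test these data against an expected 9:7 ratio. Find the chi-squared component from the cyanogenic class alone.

Expected counts for N = 1262 under a 9:7 ratio (total parts = 16):
  cyanogenic: 1262 × 9/16 = 709.875
  acyanogenic: 1262 × 7/16 = 552.125
Contribution of cyanogenic: (684 − 709.875)² / 709.875 = 0.9431

0.943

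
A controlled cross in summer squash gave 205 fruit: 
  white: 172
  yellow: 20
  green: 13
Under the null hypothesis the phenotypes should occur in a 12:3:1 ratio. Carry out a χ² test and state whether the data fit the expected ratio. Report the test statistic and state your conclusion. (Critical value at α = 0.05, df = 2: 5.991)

11.013; not consistent

Total ratio parts = 16. Expected numbers out of 205:
  white: 205 × 12/16 = 153.75
  yellow: 205 × 3/16 = 38.4375
  green: 205 × 1/16 = 12.8125
χ² = Σ (O − E)² / E
  white: (172 − 153.75)² / 153.75 = 2.1663
  yellow: (20 − 38.4375)² / 38.4375 = 8.8440
  green: (13 − 12.8125)² / 12.8125 = 0.0027
χ² = 2.1663 + 8.8440 + 0.0027 = 11.013
Degrees of freedom = 3 − 1 = 2; critical value at α = 0.05 is 5.991.
Since 11.013 > 5.991, we reject the null hypothesis — the data do not fit the 12:3:1 ratio.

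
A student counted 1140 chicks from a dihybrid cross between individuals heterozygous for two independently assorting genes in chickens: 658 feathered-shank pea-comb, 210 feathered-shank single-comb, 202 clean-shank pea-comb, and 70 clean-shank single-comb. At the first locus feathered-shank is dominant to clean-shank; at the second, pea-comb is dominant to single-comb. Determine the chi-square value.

1.171

A dihybrid F₂ with independent assortment and complete dominance at both loci gives a 9:3:3:1 phenotypic ratio.
The 9:3:3:1 ratio has 16 parts, so with N = 1140 the expected counts are:
  feathered-shank pea-comb: 1140 × 9/16 = 641.25
  feathered-shank single-comb: 1140 × 3/16 = 213.75
  clean-shank pea-comb: 1140 × 3/16 = 213.75
  clean-shank single-comb: 1140 × 1/16 = 71.25
χ² = Σ (O − E)² / E
  feathered-shank pea-comb: (658 − 641.25)² / 641.25 = 0.4375
  feathered-shank single-comb: (210 − 213.75)² / 213.75 = 0.0658
  clean-shank pea-comb: (202 − 213.75)² / 213.75 = 0.6459
  clean-shank single-comb: (70 − 71.25)² / 71.25 = 0.0219
χ² = 0.4375 + 0.0658 + 0.6459 + 0.0219 = 1.1711 ≈ 1.171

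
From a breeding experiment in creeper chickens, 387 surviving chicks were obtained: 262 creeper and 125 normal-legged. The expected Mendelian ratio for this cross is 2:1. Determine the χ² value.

0.186

The 2:1 ratio has 3 parts, so with N = 387 the expected counts are:
  creeper: 387 × 2/3 = 258
  normal-legged: 387 × 1/3 = 129
χ² = Σ (O − E)² / E
  creeper: (262 − 258)² / 258 = 0.0620
  normal-legged: (125 − 129)² / 129 = 0.1240
χ² = 0.0620 + 0.1240 = 0.186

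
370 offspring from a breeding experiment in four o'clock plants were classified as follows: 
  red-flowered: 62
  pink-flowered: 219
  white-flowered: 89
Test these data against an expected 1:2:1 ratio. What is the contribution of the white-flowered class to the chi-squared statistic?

0.132

Expected counts for N = 370 under a 1:2:1 ratio (total parts = 4):
  red-flowered: 370 × 1/4 = 92.5
  pink-flowered: 370 × 2/4 = 185
  white-flowered: 370 × 1/4 = 92.5
Contribution of white-flowered: (89 − 92.5)² / 92.5 = 0.1324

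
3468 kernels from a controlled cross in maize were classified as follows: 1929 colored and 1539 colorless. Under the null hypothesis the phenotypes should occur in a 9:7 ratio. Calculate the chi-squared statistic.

Expected counts for N = 3468 under a 9:7 ratio (total parts = 16):
  colored: 3468 × 9/16 = 1950.75
  colorless: 3468 × 7/16 = 1517.25
χ² = Σ (O − E)² / E
  colored: (1929 − 1950.75)² / 1950.75 = 0.2425
  colorless: (1539 − 1517.25)² / 1517.25 = 0.3118
χ² = 0.2425 + 0.3118 = 0.5543 ≈ 0.554

0.554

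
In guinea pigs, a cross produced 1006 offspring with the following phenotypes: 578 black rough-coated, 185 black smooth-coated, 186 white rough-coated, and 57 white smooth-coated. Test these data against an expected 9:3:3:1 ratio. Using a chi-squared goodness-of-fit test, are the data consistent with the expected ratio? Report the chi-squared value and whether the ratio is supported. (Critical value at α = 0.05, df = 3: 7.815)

0.915; consistent

The 9:3:3:1 ratio has 16 parts, so with N = 1006 the expected counts are:
  black rough-coated: 1006 × 9/16 = 565.875
  black smooth-coated: 1006 × 3/16 = 188.625
  white rough-coated: 1006 × 3/16 = 188.625
  white smooth-coated: 1006 × 1/16 = 62.875
χ² = Σ (O − E)² / E
  black rough-coated: (578 − 565.875)² / 565.875 = 0.2598
  black smooth-coated: (185 − 188.625)² / 188.625 = 0.0697
  white rough-coated: (186 − 188.625)² / 188.625 = 0.0365
  white smooth-coated: (57 − 62.875)² / 62.875 = 0.5490
χ² = 0.2598 + 0.0697 + 0.0365 + 0.5490 = 0.915
Degrees of freedom = 4 − 1 = 3; critical value at α = 0.05 is 7.815.
Since 0.915 < 7.815, we fail to reject the null hypothesis — the data are consistent with the 9:3:3:1 ratio.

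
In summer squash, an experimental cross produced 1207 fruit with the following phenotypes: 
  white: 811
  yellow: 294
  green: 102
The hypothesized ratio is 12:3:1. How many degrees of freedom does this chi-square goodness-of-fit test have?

A goodness-of-fit test with 3 phenotype classes has df = 3 − 1 = 2.

2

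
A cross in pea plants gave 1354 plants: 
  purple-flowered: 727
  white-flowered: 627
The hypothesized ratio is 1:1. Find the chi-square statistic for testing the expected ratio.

7.386

Under the 1:1 hypothesis (Σ ratio = 2, N = 1354):
  purple-flowered: 1354 × 1/2 = 677
  white-flowered: 1354 × 1/2 = 677
χ² = Σ (O − E)² / E
  purple-flowered: (727 − 677)² / 677 = 3.6928
  white-flowered: (627 − 677)² / 677 = 3.6928
χ² = 3.6928 + 3.6928 = 7.3856 ≈ 7.386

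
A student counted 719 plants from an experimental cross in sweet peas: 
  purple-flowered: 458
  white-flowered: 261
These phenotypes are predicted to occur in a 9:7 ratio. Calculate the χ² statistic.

Expected counts for N = 719 under a 9:7 ratio (total parts = 16):
  purple-flowered: 719 × 9/16 = 404.4375
  white-flowered: 719 × 7/16 = 314.5625
χ² = Σ (O − E)² / E
  purple-flowered: (458 − 404.4375)² / 404.4375 = 7.0937
  white-flowered: (261 − 314.5625)² / 314.5625 = 9.1204
χ² = 7.0937 + 9.1204 = 16.2141 ≈ 16.214

16.214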